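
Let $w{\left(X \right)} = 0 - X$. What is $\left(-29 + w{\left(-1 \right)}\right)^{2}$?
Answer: $784$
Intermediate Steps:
$w{\left(X \right)} = - X$
$\left(-29 + w{\left(-1 \right)}\right)^{2} = \left(-29 - -1\right)^{2} = \left(-29 + 1\right)^{2} = \left(-28\right)^{2} = 784$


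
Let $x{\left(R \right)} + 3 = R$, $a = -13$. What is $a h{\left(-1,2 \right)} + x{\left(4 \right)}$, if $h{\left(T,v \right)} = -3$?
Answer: $40$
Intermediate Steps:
$x{\left(R \right)} = -3 + R$
$a h{\left(-1,2 \right)} + x{\left(4 \right)} = \left(-13\right) \left(-3\right) + \left(-3 + 4\right) = 39 + 1 = 40$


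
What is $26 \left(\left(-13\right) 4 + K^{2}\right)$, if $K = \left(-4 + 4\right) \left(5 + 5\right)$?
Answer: $-1352$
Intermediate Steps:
$K = 0$ ($K = 0 \cdot 10 = 0$)
$26 \left(\left(-13\right) 4 + K^{2}\right) = 26 \left(\left(-13\right) 4 + 0^{2}\right) = 26 \left(-52 + 0\right) = 26 \left(-52\right) = -1352$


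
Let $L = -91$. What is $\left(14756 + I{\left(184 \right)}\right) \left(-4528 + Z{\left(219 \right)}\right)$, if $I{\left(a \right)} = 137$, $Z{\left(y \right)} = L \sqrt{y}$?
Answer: $-67435504 - 1355263 \sqrt{219} \approx -8.7492 \cdot 10^{7}$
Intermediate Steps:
$Z{\left(y \right)} = - 91 \sqrt{y}$
$\left(14756 + I{\left(184 \right)}\right) \left(-4528 + Z{\left(219 \right)}\right) = \left(14756 + 137\right) \left(-4528 - 91 \sqrt{219}\right) = 14893 \left(-4528 - 91 \sqrt{219}\right) = -67435504 - 1355263 \sqrt{219}$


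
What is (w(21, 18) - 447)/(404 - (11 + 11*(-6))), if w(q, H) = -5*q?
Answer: -184/153 ≈ -1.2026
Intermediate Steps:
(w(21, 18) - 447)/(404 - (11 + 11*(-6))) = (-5*21 - 447)/(404 - (11 + 11*(-6))) = (-105 - 447)/(404 - (11 - 66)) = -552/(404 - 1*(-55)) = -552/(404 + 55) = -552/459 = -552*1/459 = -184/153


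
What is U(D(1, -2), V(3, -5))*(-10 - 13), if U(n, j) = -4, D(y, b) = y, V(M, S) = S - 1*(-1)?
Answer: 92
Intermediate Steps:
V(M, S) = 1 + S (V(M, S) = S + 1 = 1 + S)
U(D(1, -2), V(3, -5))*(-10 - 13) = -4*(-10 - 13) = -4*(-23) = 92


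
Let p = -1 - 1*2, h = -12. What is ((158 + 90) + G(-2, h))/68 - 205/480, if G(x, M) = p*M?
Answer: 6119/1632 ≈ 3.7494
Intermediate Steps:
p = -3 (p = -1 - 2 = -3)
G(x, M) = -3*M
((158 + 90) + G(-2, h))/68 - 205/480 = ((158 + 90) - 3*(-12))/68 - 205/480 = (248 + 36)*(1/68) - 205*1/480 = 284*(1/68) - 41/96 = 71/17 - 41/96 = 6119/1632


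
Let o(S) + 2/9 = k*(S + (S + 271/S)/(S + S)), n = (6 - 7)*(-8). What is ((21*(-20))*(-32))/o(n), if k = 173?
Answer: 15482880/2115707 ≈ 7.3181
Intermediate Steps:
n = 8 (n = -1*(-8) = 8)
o(S) = -2/9 + 173*S + 173*(S + 271/S)/(2*S) (o(S) = -2/9 + 173*(S + (S + 271/S)/(S + S)) = -2/9 + 173*(S + (S + 271/S)/((2*S))) = -2/9 + 173*(S + (S + 271/S)*(1/(2*S))) = -2/9 + 173*(S + (S + 271/S)/(2*S)) = -2/9 + (173*S + 173*(S + 271/S)/(2*S)) = -2/9 + 173*S + 173*(S + 271/S)/(2*S))
((21*(-20))*(-32))/o(n) = ((21*(-20))*(-32))/(1553/18 + 173*8 + (46883/2)/8²) = (-420*(-32))/(1553/18 + 1384 + (46883/2)*(1/64)) = 13440/(1553/18 + 1384 + 46883/128) = 13440/(2115707/1152) = 13440*(1152/2115707) = 15482880/2115707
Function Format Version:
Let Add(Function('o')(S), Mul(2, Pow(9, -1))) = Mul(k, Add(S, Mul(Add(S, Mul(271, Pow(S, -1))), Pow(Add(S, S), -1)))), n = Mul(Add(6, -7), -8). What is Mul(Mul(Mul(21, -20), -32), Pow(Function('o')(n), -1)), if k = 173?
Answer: Rational(15482880, 2115707) ≈ 7.3181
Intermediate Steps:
n = 8 (n = Mul(-1, -8) = 8)
Function('o')(S) = Add(Rational(-2, 9), Mul(173, S), Mul(Rational(173, 2), Pow(S, -1), Add(S, Mul(271, Pow(S, -1))))) (Function('o')(S) = Add(Rational(-2, 9), Mul(173, Add(S, Mul(Add(S, Mul(271, Pow(S, -1))), Pow(Add(S, S), -1))))) = Add(Rational(-2, 9), Mul(173, Add(S, Mul(Add(S, Mul(271, Pow(S, -1))), Pow(Mul(2, S), -1))))) = Add(Rational(-2, 9), Mul(173, Add(S, Mul(Add(S, Mul(271, Pow(S, -1))), Mul(Rational(1, 2), Pow(S, -1)))))) = Add(Rational(-2, 9), Mul(173, Add(S, Mul(Rational(1, 2), Pow(S, -1), Add(S, Mul(271, Pow(S, -1))))))) = Add(Rational(-2, 9), Add(Mul(173, S), Mul(Rational(173, 2), Pow(S, -1), Add(S, Mul(271, Pow(S, -1)))))) = Add(Rational(-2, 9), Mul(173, S), Mul(Rational(173, 2), Pow(S, -1), Add(S, Mul(271, Pow(S, -1))))))
Mul(Mul(Mul(21, -20), -32), Pow(Function('o')(n), -1)) = Mul(Mul(Mul(21, -20), -32), Pow(Add(Rational(1553, 18), Mul(173, 8), Mul(Rational(46883, 2), Pow(8, -2))), -1)) = Mul(Mul(-420, -32), Pow(Add(Rational(1553, 18), 1384, Mul(Rational(46883, 2), Rational(1, 64))), -1)) = Mul(13440, Pow(Add(Rational(1553, 18), 1384, Rational(46883, 128)), -1)) = Mul(13440, Pow(Rational(2115707, 1152), -1)) = Mul(13440, Rational(1152, 2115707)) = Rational(15482880, 2115707)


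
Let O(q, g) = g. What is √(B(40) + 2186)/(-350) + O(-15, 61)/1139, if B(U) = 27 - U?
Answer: 61/1139 - √2173/350 ≈ -0.079631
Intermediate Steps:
√(B(40) + 2186)/(-350) + O(-15, 61)/1139 = √((27 - 1*40) + 2186)/(-350) + 61/1139 = √((27 - 40) + 2186)*(-1/350) + 61*(1/1139) = √(-13 + 2186)*(-1/350) + 61/1139 = √2173*(-1/350) + 61/1139 = -√2173/350 + 61/1139 = 61/1139 - √2173/350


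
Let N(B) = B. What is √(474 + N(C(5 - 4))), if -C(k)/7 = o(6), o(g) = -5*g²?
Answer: 17*√6 ≈ 41.641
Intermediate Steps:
C(k) = 1260 (C(k) = -(-35)*6² = -(-35)*36 = -7*(-180) = 1260)
√(474 + N(C(5 - 4))) = √(474 + 1260) = √1734 = 17*√6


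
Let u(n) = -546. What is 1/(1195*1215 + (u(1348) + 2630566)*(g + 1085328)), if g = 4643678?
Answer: 1/15067401812045 ≈ 6.6368e-14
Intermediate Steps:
1/(1195*1215 + (u(1348) + 2630566)*(g + 1085328)) = 1/(1195*1215 + (-546 + 2630566)*(4643678 + 1085328)) = 1/(1451925 + 2630020*5729006) = 1/(1451925 + 15067400360120) = 1/15067401812045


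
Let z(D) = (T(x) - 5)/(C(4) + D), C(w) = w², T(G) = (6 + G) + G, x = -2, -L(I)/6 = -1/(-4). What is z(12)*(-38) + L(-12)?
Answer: 18/7 ≈ 2.5714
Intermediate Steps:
L(I) = -3/2 (L(I) = -(-6)/(-4) = -(-6)*(-1)/4 = -6*¼ = -3/2)
T(G) = 6 + 2*G
z(D) = -3/(16 + D) (z(D) = ((6 + 2*(-2)) - 5)/(4² + D) = ((6 - 4) - 5)/(16 + D) = (2 - 5)/(16 + D) = -3/(16 + D))
z(12)*(-38) + L(-12) = -3/(16 + 12)*(-38) - 3/2 = -3/28*(-38) - 3/2 = 57/14 - 3/2 = 18/7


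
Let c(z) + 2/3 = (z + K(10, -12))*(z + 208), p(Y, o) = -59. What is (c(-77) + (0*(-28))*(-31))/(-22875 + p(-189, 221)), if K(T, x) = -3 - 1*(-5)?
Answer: 29477/68802 ≈ 0.42843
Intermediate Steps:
K(T, x) = 2 (K(T, x) = -3 + 5 = 2)
c(z) = -2/3 + (2 + z)*(208 + z) (c(z) = -2/3 + (z + 2)*(z + 208) = -2/3 + (2 + z)*(208 + z))
(c(-77) + (0*(-28))*(-31))/(-22875 + p(-189, 221)) = ((1246/3 + (-77)**2 + 210*(-77)) + (0*(-28))*(-31))/(-22875 - 59) = ((1246/3 + 5929 - 16170) + 0*(-31))/(-22934) = (-29477/3 + 0)*(-1/22934) = -29477/3*(-1/22934) = 29477/68802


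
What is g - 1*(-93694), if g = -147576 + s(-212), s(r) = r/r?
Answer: -53881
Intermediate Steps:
s(r) = 1
g = -147575 (g = -147576 + 1 = -147575)
g - 1*(-93694) = -147575 - 1*(-93694) = -147575 + 93694 = -53881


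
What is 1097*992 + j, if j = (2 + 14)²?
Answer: 1088480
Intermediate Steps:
j = 256 (j = 16² = 256)
1097*992 + j = 1097*992 + 256 = 1088224 + 256 = 1088480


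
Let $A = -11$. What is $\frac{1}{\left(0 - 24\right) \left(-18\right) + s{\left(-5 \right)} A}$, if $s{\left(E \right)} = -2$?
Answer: $\frac{1}{454} \approx 0.0022026$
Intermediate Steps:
$\frac{1}{\left(0 - 24\right) \left(-18\right) + s{\left(-5 \right)} A} = \frac{1}{\left(0 - 24\right) \left(-18\right) - -22} = \frac{1}{\left(-24\right) \left(-18\right) + 22} = \frac{1}{432 + 22} = \frac{1}{454}$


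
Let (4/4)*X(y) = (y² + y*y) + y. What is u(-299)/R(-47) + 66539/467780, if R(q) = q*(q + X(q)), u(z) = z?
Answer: 37126234/258331505 ≈ 0.14372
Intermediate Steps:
X(y) = y + 2*y² (X(y) = (y² + y*y) + y = (y² + y²) + y = 2*y² + y = y + 2*y²)
R(q) = q*(q + q*(1 + 2*q))
u(-299)/R(-47) + 66539/467780 = -299*1/(4418*(1 - 47)) + 66539/467780 = -299/(2*2209*(-46)) + 66539*(1/467780) = -299/(-203228) + 66539/467780 = -299*(-1/203228) + 66539/467780 = 13/8836 + 66539/467780 = 37126234/258331505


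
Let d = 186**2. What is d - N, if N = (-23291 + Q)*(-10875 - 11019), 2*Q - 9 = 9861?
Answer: -401851668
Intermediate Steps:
Q = 4935 (Q = 9/2 + (1/2)*9861 = 9/2 + 9861/2 = 4935)
N = 401886264 (N = (-23291 + 4935)*(-10875 - 11019) = -18356*(-21894) = 401886264)
d = 34596
d - N = 34596 - 1*401886264 = 34596 - 401886264 = -401851668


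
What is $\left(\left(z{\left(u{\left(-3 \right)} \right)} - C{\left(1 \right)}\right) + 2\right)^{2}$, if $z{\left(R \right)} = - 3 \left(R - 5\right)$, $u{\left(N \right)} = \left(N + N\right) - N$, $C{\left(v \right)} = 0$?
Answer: $676$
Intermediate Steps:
$u{\left(N \right)} = N$ ($u{\left(N \right)} = 2 N - N = N$)
$z{\left(R \right)} = 15 - 3 R$ ($z{\left(R \right)} = - 3 \left(-5 + R\right) = 15 - 3 R$)
$\left(\left(z{\left(u{\left(-3 \right)} \right)} - C{\left(1 \right)}\right) + 2\right)^{2} = \left(\left(\left(15 - -9\right) - 0\right) + 2\right)^{2} = \left(\left(\left(15 + 9\right) + 0\right) + 2\right)^{2} = \left(\left(24 + 0\right) + 2\right)^{2} = \left(24 + 2\right)^{2} = 26^{2} = 676$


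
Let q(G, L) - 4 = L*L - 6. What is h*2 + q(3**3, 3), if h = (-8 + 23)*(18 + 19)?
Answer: 1117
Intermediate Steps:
q(G, L) = -2 + L**2 (q(G, L) = 4 + (L*L - 6) = 4 + (L**2 - 6) = 4 + (-6 + L**2) = -2 + L**2)
h = 555 (h = 15*37 = 555)
h*2 + q(3**3, 3) = 555*2 + (-2 + 3**2) = 1110 + (-2 + 9) = 1110 + 7 = 1117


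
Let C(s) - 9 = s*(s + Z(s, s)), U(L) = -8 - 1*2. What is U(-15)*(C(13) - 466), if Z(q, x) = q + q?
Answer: -500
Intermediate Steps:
U(L) = -10 (U(L) = -8 - 2 = -10)
Z(q, x) = 2*q
C(s) = 9 + 3*s**2 (C(s) = 9 + s*(s + 2*s) = 9 + s*(3*s) = 9 + 3*s**2)
U(-15)*(C(13) - 466) = -10*((9 + 3*13**2) - 466) = -10*((9 + 3*169) - 466) = -10*((9 + 507) - 466) = -10*(516 - 466) = -10*50 = -500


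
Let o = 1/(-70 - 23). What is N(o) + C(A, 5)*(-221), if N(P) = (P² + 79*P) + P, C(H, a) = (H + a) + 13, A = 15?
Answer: -63084596/8649 ≈ -7293.9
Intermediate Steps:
C(H, a) = 13 + H + a
o = -1/93 (o = 1/(-93) = -1/93 ≈ -0.010753)
N(P) = P² + 80*P
N(o) + C(A, 5)*(-221) = -(80 - 1/93)/93 + (13 + 15 + 5)*(-221) = -1/93*7439/93 + 33*(-221) = -7439/8649 - 7293 = -63084596/8649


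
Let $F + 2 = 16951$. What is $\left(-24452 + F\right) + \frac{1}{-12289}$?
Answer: $- \frac{92204368}{12289} \approx -7503.0$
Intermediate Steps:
$F = 16949$ ($F = -2 + 16951 = 16949$)
$\left(-24452 + F\right) + \frac{1}{-12289} = \left(-24452 + 16949\right) + \frac{1}{-12289} = -7503 - \frac{1}{12289} = - \frac{92204368}{12289}$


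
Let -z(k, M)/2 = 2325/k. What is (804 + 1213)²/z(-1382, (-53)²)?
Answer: 2811187699/2325 ≈ 1.2091e+6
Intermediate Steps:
z(k, M) = -4650/k
(804 + 1213)²/z(-1382, (-53)²) = (804 + 1213)²/((-4650/(-1382))) = 2017²/((-4650*(-1/1382))) = 4068289/(2325/691) = 4068289*(691/2325) = 2811187699/2325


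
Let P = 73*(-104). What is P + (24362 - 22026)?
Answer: -5256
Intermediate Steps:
P = -7592
P + (24362 - 22026) = -7592 + (24362 - 22026) = -7592 + 2336 = -5256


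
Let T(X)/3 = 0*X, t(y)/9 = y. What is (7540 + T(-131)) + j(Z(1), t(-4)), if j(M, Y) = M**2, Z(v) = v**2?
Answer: 7541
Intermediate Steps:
t(y) = 9*y
T(X) = 0 (T(X) = 3*(0*X) = 3*0 = 0)
(7540 + T(-131)) + j(Z(1), t(-4)) = (7540 + 0) + (1**2)**2 = 7540 + 1**2 = 7540 + 1 = 7541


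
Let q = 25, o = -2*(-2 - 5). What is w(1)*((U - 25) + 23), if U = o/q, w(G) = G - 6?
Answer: 36/5 ≈ 7.2000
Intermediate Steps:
o = 14 (o = -2*(-7) = 14)
w(G) = -6 + G
U = 14/25 ≈ 0.56000
w(1)*((U - 25) + 23) = (-6 + 1)*((14/25 - 25) + 23) = -5*(-611/25 + 23) = -5*(-36/25) = 36/5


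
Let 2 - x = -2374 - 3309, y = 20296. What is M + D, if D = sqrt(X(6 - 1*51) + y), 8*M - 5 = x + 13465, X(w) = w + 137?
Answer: 19155/8 + 2*sqrt(5097) ≈ 2537.2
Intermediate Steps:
x = 5685 (x = 2 - (-2374 - 3309) = 2 - 1*(-5683) = 2 + 5683 = 5685)
X(w) = 137 + w
M = 19155/8 (M = 5/8 + (5685 + 13465)/8 = 5/8 + (1/8)*19150 = 5/8 + 9575/4 = 19155/8 ≈ 2394.4)
D = 2*sqrt(5097) (D = sqrt((137 + (6 - 1*51)) + 20296) = sqrt((137 + (6 - 51)) + 20296) = sqrt((137 - 45) + 20296) = sqrt(92 + 20296) = sqrt(20388) = 2*sqrt(5097) ≈ 142.79)
M + D = 19155/8 + 2*sqrt(5097)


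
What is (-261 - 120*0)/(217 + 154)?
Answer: -261/371 ≈ -0.70350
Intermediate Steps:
(-261 - 120*0)/(217 + 154) = (-261 + 0)/371 = -261*1/371 = -261/371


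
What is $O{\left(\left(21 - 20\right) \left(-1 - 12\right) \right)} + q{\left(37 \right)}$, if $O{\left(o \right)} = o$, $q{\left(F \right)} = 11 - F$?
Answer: $-39$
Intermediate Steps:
$O{\left(\left(21 - 20\right) \left(-1 - 12\right) \right)} + q{\left(37 \right)} = \left(21 - 20\right) \left(-1 - 12\right) + \left(11 - 37\right) = 1 \left(-13\right) + \left(11 - 37\right) = -13 - 26 = -39$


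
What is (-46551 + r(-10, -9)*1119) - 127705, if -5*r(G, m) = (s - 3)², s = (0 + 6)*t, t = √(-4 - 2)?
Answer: -639647/5 + 40284*I*√6/5 ≈ -1.2793e+5 + 19735.0*I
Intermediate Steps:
t = I*√6 (t = √(-6) = I*√6 ≈ 2.4495*I)
s = 6*I*√6 (s = (0 + 6)*(I*√6) = 6*(I*√6) = 6*I*√6 ≈ 14.697*I)
r(G, m) = -(-3 + 6*I*√6)²/5 (r(G, m) = -(6*I*√6 - 3)²/5 = -(-3 + 6*I*√6)²/5)
(-46551 + r(-10, -9)*1119) - 127705 = (-46551 + (207/5 + 36*I*√6/5)*1119) - 127705 = (-46551 + (231633/5 + 40284*I*√6/5)) - 127705 = (-1122/5 + 40284*I*√6/5) - 127705 = -639647/5 + 40284*I*√6/5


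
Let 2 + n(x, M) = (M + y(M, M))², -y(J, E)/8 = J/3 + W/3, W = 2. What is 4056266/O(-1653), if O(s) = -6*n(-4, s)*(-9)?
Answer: 2028133/204137949 ≈ 0.0099351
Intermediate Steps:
y(J, E) = -16/3 - 8*J/3 (y(J, E) = -8*(J/3 + 2/3) = -8*(J*(⅓) + 2*(⅓)) = -8*(J/3 + ⅔) = -8*(⅔ + J/3) = -16/3 - 8*J/3)
n(x, M) = -2 + (-16/3 - 5*M/3)² (n(x, M) = -2 + (M + (-16/3 - 8*M/3))² = -2 + (-16/3 - 5*M/3)²)
O(s) = -108 + 6*(16 + 5*s)² (O(s) = -6*(-2 + (16 + 5*s)²/9)*(-9) = (12 - 2*(16 + 5*s)²/3)*(-9) = -108 + 6*(16 + 5*s)²)
4056266/O(-1653) = 4056266/(-108 + 6*(16 + 5*(-1653))²) = 4056266/(-108 + 6*(16 - 8265)²) = 4056266/(-108 + 6*(-8249)²) = 4056266/(-108 + 6*68046001) = 4056266/(-108 + 408276006) = 4056266/408275898 = 4056266*(1/408275898) = 2028133/204137949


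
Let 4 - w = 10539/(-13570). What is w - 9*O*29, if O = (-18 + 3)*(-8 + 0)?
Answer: -424947581/13570 ≈ -31315.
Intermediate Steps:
w = 64819/13570 (w = 4 - 10539/(-13570) = 4 - 10539*(-1)/13570 = 4 - 1*(-10539/13570) = 4 + 10539/13570 = 64819/13570 ≈ 4.7766)
O = 120 (O = -15*(-8) = 120)
w - 9*O*29 = 64819/13570 - 9*120*29 = 64819/13570 - 1080*29 = 64819/13570 - 31320 = -424947581/13570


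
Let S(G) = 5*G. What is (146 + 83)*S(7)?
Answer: 8015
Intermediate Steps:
(146 + 83)*S(7) = (146 + 83)*(5*7) = 229*35 = 8015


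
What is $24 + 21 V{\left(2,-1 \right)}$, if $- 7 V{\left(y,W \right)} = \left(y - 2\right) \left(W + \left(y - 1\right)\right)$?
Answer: $24$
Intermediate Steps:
$V{\left(y,W \right)} = - \frac{\left(-2 + y\right) \left(-1 + W + y\right)}{7}$ ($V{\left(y,W \right)} = - \frac{\left(y - 2\right) \left(W + \left(y - 1\right)\right)}{7} = - \frac{\left(-2 + y\right) \left(W + \left(-1 + y\right)\right)}{7} = - \frac{\left(-2 + y\right) \left(-1 + W + y\right)}{7}$)
$24 + 21 V{\left(2,-1 \right)} = 24 + 21 \left(- \frac{2}{7} - \frac{2^{2}}{7} + \frac{2}{7} \left(-1\right) + \frac{3}{7} \cdot 2 - \left(- \frac{1}{7}\right) 2\right) = 24 + 21 \left(- \frac{2}{7} - \frac{4}{7} - \frac{2}{7} + \frac{6}{7} + \frac{2}{7}\right) = 24 + 21 \cdot 0 = 24 + 0 = 24$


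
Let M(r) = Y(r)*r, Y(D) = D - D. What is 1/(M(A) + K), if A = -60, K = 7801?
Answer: 1/7801 ≈ 0.00012819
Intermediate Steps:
Y(D) = 0
M(r) = 0 (M(r) = 0*r = 0)
1/(M(A) + K) = 1/(0 + 7801) = 1/7801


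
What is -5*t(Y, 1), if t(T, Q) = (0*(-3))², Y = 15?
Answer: 0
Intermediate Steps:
t(T, Q) = 0 (t(T, Q) = 0² = 0)
-5*t(Y, 1) = -5*0 = 0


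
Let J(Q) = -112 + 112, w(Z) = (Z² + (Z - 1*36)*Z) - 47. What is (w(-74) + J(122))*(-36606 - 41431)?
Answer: -1058884053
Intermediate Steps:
w(Z) = -47 + Z² + Z*(-36 + Z) (w(Z) = (Z² + (Z - 36)*Z) - 47 = (Z² + (-36 + Z)*Z) - 47 = (Z² + Z*(-36 + Z)) - 47 = -47 + Z² + Z*(-36 + Z))
J(Q) = 0
(w(-74) + J(122))*(-36606 - 41431) = ((-47 - 36*(-74) + 2*(-74)²) + 0)*(-36606 - 41431) = ((-47 + 2664 + 2*5476) + 0)*(-78037) = ((-47 + 2664 + 10952) + 0)*(-78037) = (13569 + 0)*(-78037) = 13569*(-78037) = -1058884053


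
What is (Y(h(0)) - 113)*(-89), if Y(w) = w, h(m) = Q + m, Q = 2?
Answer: 9879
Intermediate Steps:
h(m) = 2 + m
(Y(h(0)) - 113)*(-89) = ((2 + 0) - 113)*(-89) = (2 - 113)*(-89) = -111*(-89) = 9879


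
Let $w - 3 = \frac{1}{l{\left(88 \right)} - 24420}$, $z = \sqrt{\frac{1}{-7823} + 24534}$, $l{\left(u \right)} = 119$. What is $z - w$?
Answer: $- \frac{72902}{24301} + \frac{\sqrt{1501464329863}}{7823} \approx 153.63$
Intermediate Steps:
$z = \frac{\sqrt{1501464329863}}{7823}$ ($z = \sqrt{- \frac{1}{7823} + 24534} = \sqrt{\frac{191929481}{7823}} = \frac{\sqrt{1501464329863}}{7823} \approx 156.63$)
$w = \frac{72902}{24301}$ ($w = 3 + \frac{1}{119 - 24420} = 3 + \frac{1}{-24301} = 3 - \frac{1}{24301} = \frac{72902}{24301} \approx 3.0$)
$z - w = \frac{\sqrt{1501464329863}}{7823} - \frac{72902}{24301} = - \frac{72902}{24301} + \frac{\sqrt{1501464329863}}{7823}$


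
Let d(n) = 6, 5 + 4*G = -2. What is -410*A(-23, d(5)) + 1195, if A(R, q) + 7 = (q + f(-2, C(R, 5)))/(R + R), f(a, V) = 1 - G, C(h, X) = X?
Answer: 381155/92 ≈ 4143.0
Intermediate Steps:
G = -7/4 (G = -5/4 + (¼)*(-2) = -5/4 - ½ = -7/4 ≈ -1.7500)
f(a, V) = 11/4 (f(a, V) = 1 - 1*(-7/4) = 1 + 7/4 = 11/4)
A(R, q) = -7 + (11/4 + q)/(2*R) (A(R, q) = -7 + (q + 11/4)/(R + R) = -7 + (11/4 + q)/((2*R)) = -7 + (11/4 + q)*(1/(2*R)) = -7 + (11/4 + q)/(2*R))
-410*A(-23, d(5)) + 1195 = -205*(11 - 56*(-23) + 4*6)/(4*(-23)) + 1195 = -205*(-1)*(11 + 1288 + 24)/(4*23) + 1195 = -205*(-1)*1323/(4*23) + 1195 = -410*(-1323/184) + 1195 = 271215/92 + 1195 = 381155/92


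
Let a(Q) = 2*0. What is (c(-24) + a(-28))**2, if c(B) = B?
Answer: 576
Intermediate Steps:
a(Q) = 0
(c(-24) + a(-28))**2 = (-24 + 0)**2 = (-24)**2 = 576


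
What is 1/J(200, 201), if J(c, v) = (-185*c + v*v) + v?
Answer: 1/3602 ≈ 0.00027762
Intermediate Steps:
J(c, v) = v + v**2 - 185*c (J(c, v) = (-185*c + v**2) + v = (v**2 - 185*c) + v = v + v**2 - 185*c)
1/J(200, 201) = 1/(201 + 201**2 - 185*200) = 1/(201 + 40401 - 37000) = 1/3602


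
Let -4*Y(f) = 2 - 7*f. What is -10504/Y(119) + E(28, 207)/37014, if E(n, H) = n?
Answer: -259192826/5126439 ≈ -50.560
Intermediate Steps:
Y(f) = -1/2 + 7*f/4 (Y(f) = -(2 - 7*f)/4 = -1/2 + 7*f/4)
-10504/Y(119) + E(28, 207)/37014 = -10504/(-1/2 + (7/4)*119) + 28/37014 = -10504/(-1/2 + 833/4) + 28*(1/37014) = -10504/831/4 + 14/18507 = -10504*4/831 + 14/18507 = -42016/831 + 14/18507 = -259192826/5126439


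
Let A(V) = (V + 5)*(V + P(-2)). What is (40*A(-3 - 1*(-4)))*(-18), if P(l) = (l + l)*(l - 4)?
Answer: -108000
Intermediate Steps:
P(l) = 2*l*(-4 + l) (P(l) = (2*l)*(-4 + l) = 2*l*(-4 + l))
A(V) = (5 + V)*(24 + V) (A(V) = (V + 5)*(V + 2*(-2)*(-4 - 2)) = (5 + V)*(V + 2*(-2)*(-6)) = (5 + V)*(V + 24) = (5 + V)*(24 + V))
(40*A(-3 - 1*(-4)))*(-18) = (40*(120 + (-3 - 1*(-4))² + 29*(-3 - 1*(-4))))*(-18) = (40*(120 + (-3 + 4)² + 29*(-3 + 4)))*(-18) = (40*(120 + 1² + 29*1))*(-18) = (40*(120 + 1 + 29))*(-18) = (40*150)*(-18) = 6000*(-18) = -108000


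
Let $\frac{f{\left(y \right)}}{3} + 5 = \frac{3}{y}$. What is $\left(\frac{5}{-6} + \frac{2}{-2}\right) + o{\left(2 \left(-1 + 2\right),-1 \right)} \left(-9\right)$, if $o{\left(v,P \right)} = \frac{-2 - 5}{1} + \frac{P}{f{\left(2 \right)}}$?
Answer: $\frac{2533}{42} \approx 60.31$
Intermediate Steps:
$f{\left(y \right)} = -15 + \frac{9}{y}$ ($f{\left(y \right)} = -15 + 3 \frac{3}{y} = -15 + \frac{9}{y}$)
$o{\left(v,P \right)} = -7 - \frac{2 P}{21}$ ($o{\left(v,P \right)} = \frac{-2 - 5}{1} + \frac{P}{-15 + \frac{9}{2}} = \left(-7\right) 1 + \frac{P}{-15 + 9 \cdot \frac{1}{2}} = -7 + \frac{P}{-15 + \frac{9}{2}} = -7 + \frac{P}{- \frac{21}{2}} = -7 + P \left(- \frac{2}{21}\right) = -7 - \frac{2 P}{21}$)
$\left(\frac{5}{-6} + \frac{2}{-2}\right) + o{\left(2 \left(-1 + 2\right),-1 \right)} \left(-9\right) = \left(\frac{5}{-6} + \frac{2}{-2}\right) + \left(-7 - - \frac{2}{21}\right) \left(-9\right) = \left(5 \left(- \frac{1}{6}\right) + 2 \left(- \frac{1}{2}\right)\right) + \left(-7 + \frac{2}{21}\right) \left(-9\right) = \left(- \frac{5}{6} - 1\right) - - \frac{435}{7} = - \frac{11}{6} + \frac{435}{7} = \frac{2533}{42}$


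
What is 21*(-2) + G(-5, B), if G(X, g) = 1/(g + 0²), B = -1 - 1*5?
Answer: -253/6 ≈ -42.167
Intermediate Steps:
B = -6 (B = -1 - 5 = -6)
G(X, g) = 1/g (G(X, g) = 1/(g + 0) = 1/g)
21*(-2) + G(-5, B) = 21*(-2) + 1/(-6) = -42 - ⅙ = -253/6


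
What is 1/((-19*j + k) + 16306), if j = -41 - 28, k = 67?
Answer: 1/17684 ≈ 5.6548e-5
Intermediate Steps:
j = -69
1/((-19*j + k) + 16306) = 1/((-19*(-69) + 67) + 16306) = 1/((1311 + 67) + 16306) = 1/(1378 + 16306) = 1/17684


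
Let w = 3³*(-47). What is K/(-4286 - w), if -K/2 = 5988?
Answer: 11976/3017 ≈ 3.9695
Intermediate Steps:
K = -11976 (K = -2*5988 = -11976)
w = -1269 (w = 27*(-47) = -1269)
K/(-4286 - w) = -11976/(-4286 - 1*(-1269)) = -11976/(-4286 + 1269) = -11976/(-3017) = -11976*(-1/3017) = 11976/3017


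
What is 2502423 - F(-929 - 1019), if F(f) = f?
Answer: 2504371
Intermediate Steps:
2502423 - F(-929 - 1019) = 2502423 - (-929 - 1019) = 2502423 - 1*(-1948) = 2502423 + 1948 = 2504371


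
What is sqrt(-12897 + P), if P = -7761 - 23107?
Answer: I*sqrt(43765) ≈ 209.2*I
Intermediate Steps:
P = -30868
sqrt(-12897 + P) = sqrt(-12897 - 30868) = sqrt(-43765) = I*sqrt(43765)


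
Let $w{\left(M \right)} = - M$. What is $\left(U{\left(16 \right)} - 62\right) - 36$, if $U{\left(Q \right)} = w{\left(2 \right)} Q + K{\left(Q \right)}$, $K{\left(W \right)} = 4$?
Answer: $-126$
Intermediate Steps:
$U{\left(Q \right)} = 4 - 2 Q$ ($U{\left(Q \right)} = \left(-1\right) 2 Q + 4 = - 2 Q + 4 = 4 - 2 Q$)
$\left(U{\left(16 \right)} - 62\right) - 36 = \left(\left(4 - 32\right) - 62\right) - 36 = \left(-28 - 62\right) - 36 = -90 - 36 = -126$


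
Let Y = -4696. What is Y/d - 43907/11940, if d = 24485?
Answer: -226226627/58470180 ≈ -3.8691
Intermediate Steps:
Y/d - 43907/11940 = -4696/24485 - 43907/11940 = -226226627/58470180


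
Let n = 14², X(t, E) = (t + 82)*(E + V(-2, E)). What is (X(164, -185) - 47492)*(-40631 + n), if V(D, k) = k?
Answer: 5600732720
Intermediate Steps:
X(t, E) = 2*E*(82 + t) (X(t, E) = (t + 82)*(E + E) = (82 + t)*(2*E) = 2*E*(82 + t))
n = 196
(X(164, -185) - 47492)*(-40631 + n) = (2*(-185)*(82 + 164) - 47492)*(-40631 + 196) = (2*(-185)*246 - 47492)*(-40435) = (-91020 - 47492)*(-40435) = -138512*(-40435) = 5600732720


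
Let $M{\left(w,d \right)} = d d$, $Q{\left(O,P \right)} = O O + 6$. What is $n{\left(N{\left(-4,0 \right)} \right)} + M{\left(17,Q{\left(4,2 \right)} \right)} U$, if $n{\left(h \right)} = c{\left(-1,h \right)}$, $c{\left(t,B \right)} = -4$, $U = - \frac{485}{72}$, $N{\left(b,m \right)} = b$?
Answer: $- \frac{58757}{18} \approx -3264.3$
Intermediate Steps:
$U = - \frac{485}{72}$ ($U = \left(-485\right) \frac{1}{72} = - \frac{485}{72} \approx -6.7361$)
$Q{\left(O,P \right)} = 6 + O^{2}$ ($Q{\left(O,P \right)} = O^{2} + 6 = 6 + O^{2}$)
$M{\left(w,d \right)} = d^{2}$
$n{\left(h \right)} = -4$
$n{\left(N{\left(-4,0 \right)} \right)} + M{\left(17,Q{\left(4,2 \right)} \right)} U = -4 + \left(6 + 4^{2}\right)^{2} \left(- \frac{485}{72}\right) = -4 + \left(6 + 16\right)^{2} \left(- \frac{485}{72}\right) = -4 + 22^{2} \left(- \frac{485}{72}\right) = -4 + 484 \left(- \frac{485}{72}\right) = -4 - \frac{58685}{18} = - \frac{58757}{18}$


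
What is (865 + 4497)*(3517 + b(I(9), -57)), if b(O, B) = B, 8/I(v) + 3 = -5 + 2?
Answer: 18552520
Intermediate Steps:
I(v) = -4/3 (I(v) = 8/(-3 + (-5 + 2)) = 8/(-3 - 3) = 8/(-6) = 8*(-1/6) = -4/3)
(865 + 4497)*(3517 + b(I(9), -57)) = (865 + 4497)*(3517 - 57) = 5362*3460 = 18552520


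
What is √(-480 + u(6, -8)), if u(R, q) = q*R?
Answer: 4*I*√33 ≈ 22.978*I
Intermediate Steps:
u(R, q) = R*q
√(-480 + u(6, -8)) = √(-480 + 6*(-8)) = √(-480 - 48) = √(-528) = 4*I*√33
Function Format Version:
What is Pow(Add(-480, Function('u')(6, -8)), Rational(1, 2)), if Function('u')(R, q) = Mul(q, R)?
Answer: Mul(4, I, Pow(33, Rational(1, 2))) ≈ Mul(22.978, I)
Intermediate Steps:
Function('u')(R, q) = Mul(R, q)
Pow(Add(-480, Function('u')(6, -8)), Rational(1, 2)) = Pow(Add(-480, Mul(6, -8)), Rational(1, 2)) = Pow(Add(-480, -48), Rational(1, 2)) = Pow(-528, Rational(1, 2)) = Mul(4, I, Pow(33, Rational(1, 2)))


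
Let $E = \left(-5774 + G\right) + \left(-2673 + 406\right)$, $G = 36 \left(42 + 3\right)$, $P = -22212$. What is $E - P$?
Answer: $15791$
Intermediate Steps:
$G = 1620$ ($G = 36 \cdot 45 = 1620$)
$E = -6421$ ($E = \left(-5774 + 1620\right) + \left(-2673 + 406\right) = -4154 - 2267 = -6421$)
$E - P = -6421 - -22212 = -6421 + 22212 = 15791$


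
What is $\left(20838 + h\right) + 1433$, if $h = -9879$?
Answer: $12392$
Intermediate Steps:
$\left(20838 + h\right) + 1433 = \left(20838 - 9879\right) + 1433 = 10959 + 1433 = 12392$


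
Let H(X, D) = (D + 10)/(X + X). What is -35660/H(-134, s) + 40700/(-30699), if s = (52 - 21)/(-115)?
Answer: 11246473418500/11450727 ≈ 9.8216e+5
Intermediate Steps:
s = -31/115 (s = 31*(-1/115) = -31/115 ≈ -0.26957)
H(X, D) = (10 + D)/(2*X) (H(X, D) = (10 + D)/((2*X)) = (10 + D)*(1/(2*X)) = (10 + D)/(2*X))
-35660/H(-134, s) + 40700/(-30699) = -35660*(-268/(10 - 31/115)) + 40700/(-30699) = -35660/((1/2)*(-1/134)*(1119/115)) + 40700*(-1/30699) = -35660/(-1119/30820) - 40700/30699 = -35660*(-30820/1119) - 40700/30699 = 1099041200/1119 - 40700/30699 = 11246473418500/11450727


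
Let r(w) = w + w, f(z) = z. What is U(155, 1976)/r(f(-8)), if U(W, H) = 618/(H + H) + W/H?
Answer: -29/1976 ≈ -0.014676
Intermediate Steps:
U(W, H) = 309/H + W/H (U(W, H) = 618/((2*H)) + W/H = 618*(1/(2*H)) + W/H = 309/H + W/H)
r(w) = 2*w
U(155, 1976)/r(f(-8)) = ((309 + 155)/1976)/((2*(-8))) = ((1/1976)*464)/(-16) = (58/247)*(-1/16) = -29/1976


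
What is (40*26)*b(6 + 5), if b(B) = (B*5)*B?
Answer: 629200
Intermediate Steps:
b(B) = 5*B² (b(B) = (5*B)*B = 5*B²)
(40*26)*b(6 + 5) = (40*26)*(5*(6 + 5)²) = 1040*(5*11²) = 1040*(5*121) = 1040*605 = 629200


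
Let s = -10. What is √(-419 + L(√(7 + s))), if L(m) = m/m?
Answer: I*√418 ≈ 20.445*I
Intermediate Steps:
L(m) = 1
√(-419 + L(√(7 + s))) = √(-419 + 1) = √(-418) = I*√418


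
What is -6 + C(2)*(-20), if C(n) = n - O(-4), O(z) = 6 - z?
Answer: 154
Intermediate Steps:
C(n) = -10 + n (C(n) = n - (6 - 1*(-4)) = n - (6 + 4) = n - 1*10 = n - 10 = -10 + n)
-6 + C(2)*(-20) = -6 + (-10 + 2)*(-20) = -6 - 8*(-20) = -6 + 160 = 154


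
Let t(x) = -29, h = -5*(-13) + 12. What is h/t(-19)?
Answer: -77/29 ≈ -2.6552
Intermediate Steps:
h = 77 (h = 65 + 12 = 77)
h/t(-19) = 77/(-29) = 77*(-1/29) = -77/29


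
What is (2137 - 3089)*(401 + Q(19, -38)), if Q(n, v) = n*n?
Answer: -725424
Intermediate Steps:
Q(n, v) = n**2
(2137 - 3089)*(401 + Q(19, -38)) = (2137 - 3089)*(401 + 19**2) = -952*(401 + 361) = -952*762 = -725424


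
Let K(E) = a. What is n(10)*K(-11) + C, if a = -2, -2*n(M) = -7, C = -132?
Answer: -139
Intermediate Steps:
n(M) = 7/2 (n(M) = -1/2*(-7) = 7/2)
K(E) = -2
n(10)*K(-11) + C = (7/2)*(-2) - 132 = -7 - 132 = -139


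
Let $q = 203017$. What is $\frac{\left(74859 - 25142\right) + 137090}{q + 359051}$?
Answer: $\frac{62269}{187356} \approx 0.33236$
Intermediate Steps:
$\frac{\left(74859 - 25142\right) + 137090}{q + 359051} = \frac{\left(74859 - 25142\right) + 137090}{203017 + 359051} = \frac{\left(74859 - 25142\right) + 137090}{562068} = \left(49717 + 137090\right) \frac{1}{562068} = 186807 \cdot \frac{1}{562068} = \frac{62269}{187356}$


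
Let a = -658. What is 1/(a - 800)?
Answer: -1/1458 ≈ -0.00068587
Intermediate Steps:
1/(a - 800) = 1/(-658 - 800) = 1/(-1458) = -1/1458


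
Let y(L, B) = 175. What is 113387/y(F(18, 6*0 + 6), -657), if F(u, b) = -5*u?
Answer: 113387/175 ≈ 647.93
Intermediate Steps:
113387/y(F(18, 6*0 + 6), -657) = 113387/175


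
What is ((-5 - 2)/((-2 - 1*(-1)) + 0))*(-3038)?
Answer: -21266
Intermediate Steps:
((-5 - 2)/((-2 - 1*(-1)) + 0))*(-3038) = -7/((-2 + 1) + 0)*(-3038) = -7/(-1 + 0)*(-3038) = -7/(-1)*(-3038) = -7*(-1)*(-3038) = 7*(-3038) = -21266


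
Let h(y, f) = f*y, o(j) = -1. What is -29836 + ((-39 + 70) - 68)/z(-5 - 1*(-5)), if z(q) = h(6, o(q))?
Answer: -178979/6 ≈ -29830.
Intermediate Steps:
z(q) = -6 (z(q) = -1*6 = -6)
-29836 + ((-39 + 70) - 68)/z(-5 - 1*(-5)) = -29836 + ((-39 + 70) - 68)/(-6) = -29836 + (31 - 68)*(-⅙) = -29836 - 37*(-⅙) = -29836 + 37/6 = -178979/6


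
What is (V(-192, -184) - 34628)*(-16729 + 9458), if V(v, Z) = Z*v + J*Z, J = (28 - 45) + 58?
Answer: 49762724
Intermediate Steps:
J = 41 (J = -17 + 58 = 41)
V(v, Z) = 41*Z + Z*v (V(v, Z) = Z*v + 41*Z = 41*Z + Z*v)
(V(-192, -184) - 34628)*(-16729 + 9458) = (-184*(41 - 192) - 34628)*(-16729 + 9458) = (-184*(-151) - 34628)*(-7271) = (27784 - 34628)*(-7271) = -6844*(-7271) = 49762724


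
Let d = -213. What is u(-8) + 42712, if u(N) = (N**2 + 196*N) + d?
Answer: 40995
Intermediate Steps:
u(N) = -213 + N**2 + 196*N (u(N) = (N**2 + 196*N) - 213 = -213 + N**2 + 196*N)
u(-8) + 42712 = (-213 + (-8)**2 + 196*(-8)) + 42712 = (-213 + 64 - 1568) + 42712 = -1717 + 42712 = 40995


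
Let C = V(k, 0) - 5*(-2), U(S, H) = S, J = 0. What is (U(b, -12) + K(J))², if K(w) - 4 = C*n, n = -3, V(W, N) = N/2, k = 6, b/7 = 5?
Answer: 81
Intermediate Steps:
b = 35 (b = 7*5 = 35)
V(W, N) = N/2 (V(W, N) = N*(½) = N/2)
C = 10 (C = (½)*0 - 5*(-2) = 0 + 10 = 10)
K(w) = -26 (K(w) = 4 + 10*(-3) = 4 - 30 = -26)
(U(b, -12) + K(J))² = (35 - 26)² = 9² = 81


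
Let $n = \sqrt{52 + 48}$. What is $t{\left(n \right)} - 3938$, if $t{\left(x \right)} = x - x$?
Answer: $-3938$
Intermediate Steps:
$n = 10$ ($n = \sqrt{100} = 10$)
$t{\left(x \right)} = 0$
$t{\left(n \right)} - 3938 = 0 - 3938 = -3938$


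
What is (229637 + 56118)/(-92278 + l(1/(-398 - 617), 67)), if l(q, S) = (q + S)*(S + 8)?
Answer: -58008265/17712374 ≈ -3.2750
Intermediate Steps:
l(q, S) = (8 + S)*(S + q) (l(q, S) = (S + q)*(8 + S) = (8 + S)*(S + q))
(229637 + 56118)/(-92278 + l(1/(-398 - 617), 67)) = (229637 + 56118)/(-92278 + (67² + 8*67 + 8/(-398 - 617) + 67/(-398 - 617))) = 285755/(-92278 + (4489 + 536 + 8/(-1015) + 67/(-1015))) = 285755/(-92278 + (4489 + 536 + 8*(-1/1015) + 67*(-1/1015))) = 285755/(-92278 + (4489 + 536 - 8/1015 - 67/1015)) = 285755/(-92278 + 1020060/203) = 285755/(-17712374/203) = 285755*(-203/17712374) = -58008265/17712374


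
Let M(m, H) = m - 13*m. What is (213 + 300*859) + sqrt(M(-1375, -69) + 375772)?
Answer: 257913 + 4*sqrt(24517) ≈ 2.5854e+5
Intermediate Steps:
M(m, H) = -12*m
(213 + 300*859) + sqrt(M(-1375, -69) + 375772) = (213 + 300*859) + sqrt(-12*(-1375) + 375772) = (213 + 257700) + sqrt(16500 + 375772) = 257913 + sqrt(392272) = 257913 + 4*sqrt(24517)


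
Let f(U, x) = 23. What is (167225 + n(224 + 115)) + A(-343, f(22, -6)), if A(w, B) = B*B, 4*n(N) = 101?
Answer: 671117/4 ≈ 1.6778e+5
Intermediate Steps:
n(N) = 101/4 (n(N) = (¼)*101 = 101/4)
A(w, B) = B²
(167225 + n(224 + 115)) + A(-343, f(22, -6)) = (167225 + 101/4) + 23² = 669001/4 + 529 = 671117/4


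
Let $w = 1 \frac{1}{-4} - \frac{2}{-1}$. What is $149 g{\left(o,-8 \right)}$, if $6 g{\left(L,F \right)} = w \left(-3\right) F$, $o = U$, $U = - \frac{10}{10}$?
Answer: $1043$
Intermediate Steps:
$U = -1$ ($U = \left(-10\right) \frac{1}{10} = -1$)
$w = \frac{7}{4}$ ($w = 1 \left(- \frac{1}{4}\right) - -2 = - \frac{1}{4} + 2 = \frac{7}{4} \approx 1.75$)
$o = -1$
$g{\left(L,F \right)} = - \frac{7 F}{8}$ ($g{\left(L,F \right)} = \frac{\frac{7}{4} \left(-3\right) F}{6} = \frac{\left(- \frac{21}{4}\right) F}{6} = - \frac{7 F}{8}$)
$149 g{\left(o,-8 \right)} = 149 \left(\left(- \frac{7}{8}\right) \left(-8\right)\right) = 149 \cdot 7 = 1043$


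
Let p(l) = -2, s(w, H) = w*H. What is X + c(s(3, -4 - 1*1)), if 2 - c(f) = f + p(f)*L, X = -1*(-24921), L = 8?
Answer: 24954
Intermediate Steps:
s(w, H) = H*w
X = 24921
c(f) = 18 - f (c(f) = 2 - (f - 2*8) = 2 - (f - 16) = 2 - (-16 + f) = 2 + (16 - f) = 18 - f)
X + c(s(3, -4 - 1*1)) = 24921 + (18 - (-4 - 1*1)*3) = 24921 + (18 - (-4 - 1)*3) = 24921 + (18 - (-5)*3) = 24921 + (18 - 1*(-15)) = 24921 + (18 + 15) = 24921 + 33 = 24954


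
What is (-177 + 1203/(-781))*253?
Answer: -3207120/71 ≈ -45171.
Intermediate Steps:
(-177 + 1203/(-781))*253 = (-177 + 1203*(-1/781))*253 = (-177 - 1203/781)*253 = -139440/781*253 = -3207120/71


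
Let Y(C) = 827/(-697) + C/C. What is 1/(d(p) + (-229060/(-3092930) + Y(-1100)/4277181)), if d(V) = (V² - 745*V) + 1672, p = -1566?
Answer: 922062793694001/3338510981289498090850 ≈ 2.7619e-7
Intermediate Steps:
Y(C) = -130/697 (Y(C) = 827*(-1/697) + 1 = -827/697 + 1 = -130/697)
d(V) = 1672 + V² - 745*V
1/(d(p) + (-229060/(-3092930) + Y(-1100)/4277181)) = 1/((1672 + (-1566)² - 745*(-1566)) + (-229060/(-3092930) - 130/697/4277181)) = 1/((1672 + 2452356 + 1166670) + (-229060*(-1/3092930) - 130/697*1/4277181)) = 1/(3620698 + (22906/309293 - 130/2981195157)) = 1/(3620698 + 68287216058152/922062793694001) = 1/(3338510981289498090850/922062793694001) = 922062793694001/3338510981289498090850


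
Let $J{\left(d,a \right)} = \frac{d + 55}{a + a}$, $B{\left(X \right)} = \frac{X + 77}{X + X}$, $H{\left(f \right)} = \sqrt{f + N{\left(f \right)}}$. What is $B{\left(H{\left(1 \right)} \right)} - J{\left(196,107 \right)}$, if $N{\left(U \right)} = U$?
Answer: $- \frac{72}{107} + \frac{77 \sqrt{2}}{4} \approx 26.551$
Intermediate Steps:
$H{\left(f \right)} = \sqrt{2} \sqrt{f}$ ($H{\left(f \right)} = \sqrt{f + f} = \sqrt{2 f} = \sqrt{2} \sqrt{f}$)
$B{\left(X \right)} = \frac{77 + X}{2 X}$
$J{\left(d,a \right)} = \frac{55 + d}{2 a}$
$B{\left(H{\left(1 \right)} \right)} - J{\left(196,107 \right)} = \frac{77 + \sqrt{2} \sqrt{1}}{2 \sqrt{2} \sqrt{1}} - \frac{55 + 196}{2 \cdot 107} = \frac{77 + \sqrt{2} \cdot 1}{2 \sqrt{2} \cdot 1} - \frac{1}{2} \cdot \frac{1}{107} \cdot 251 = \frac{77 + \sqrt{2}}{2 \sqrt{2}} - \frac{251}{214} = \frac{\frac{\sqrt{2}}{2} \left(77 + \sqrt{2}\right)}{2} - \frac{251}{214} = \frac{\sqrt{2} \left(77 + \sqrt{2}\right)}{4} - \frac{251}{214} = - \frac{251}{214} + \frac{\sqrt{2} \left(77 + \sqrt{2}\right)}{4}$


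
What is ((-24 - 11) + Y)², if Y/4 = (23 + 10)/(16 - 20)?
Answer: 4624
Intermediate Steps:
Y = -33 (Y = 4*((23 + 10)/(16 - 20)) = 4*(33/(-4)) = 4*(33*(-¼)) = 4*(-33/4) = -33)
((-24 - 11) + Y)² = ((-24 - 11) - 33)² = (-35 - 33)² = (-68)² = 4624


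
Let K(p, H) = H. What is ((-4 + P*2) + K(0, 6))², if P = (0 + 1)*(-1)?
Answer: 0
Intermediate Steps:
P = -1 (P = 1*(-1) = -1)
((-4 + P*2) + K(0, 6))² = ((-4 - 1*2) + 6)² = ((-4 - 2) + 6)² = (-6 + 6)² = 0² = 0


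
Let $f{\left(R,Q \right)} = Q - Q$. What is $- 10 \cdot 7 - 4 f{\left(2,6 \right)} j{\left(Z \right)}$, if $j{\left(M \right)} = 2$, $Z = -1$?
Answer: $0$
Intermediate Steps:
$f{\left(R,Q \right)} = 0$
$- 10 \cdot 7 - 4 f{\left(2,6 \right)} j{\left(Z \right)} = - 10 \cdot 7 \left(-4\right) 0 \cdot 2 = - 70 \cdot 0 \cdot 2 = - 70 \cdot 0 = \left(-1\right) 0 = 0$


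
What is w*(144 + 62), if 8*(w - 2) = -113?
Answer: -9991/4 ≈ -2497.8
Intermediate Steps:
w = -97/8 (w = 2 + (1/8)*(-113) = 2 - 113/8 = -97/8 ≈ -12.125)
w*(144 + 62) = -97*(144 + 62)/8 = -97/8*206 = -9991/4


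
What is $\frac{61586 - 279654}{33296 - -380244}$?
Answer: $- \frac{54517}{103385} \approx -0.52732$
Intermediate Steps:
$\frac{61586 - 279654}{33296 - -380244} = \frac{61586 - 279654}{33296 + 380244} = - \frac{218068}{413540} = \left(-218068\right) \frac{1}{413540} = - \frac{54517}{103385}$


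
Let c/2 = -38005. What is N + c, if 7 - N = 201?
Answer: -76204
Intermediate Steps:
N = -194 (N = 7 - 1*201 = 7 - 201 = -194)
c = -76010 (c = 2*(-38005) = -76010)
N + c = -194 - 76010 = -76204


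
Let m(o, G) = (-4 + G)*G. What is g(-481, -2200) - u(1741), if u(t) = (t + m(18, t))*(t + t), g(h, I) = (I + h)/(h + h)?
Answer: -10135668126191/962 ≈ -1.0536e+10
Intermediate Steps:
m(o, G) = G*(-4 + G)
g(h, I) = (I + h)/(2*h) (g(h, I) = (I + h)/((2*h)) = (I + h)*(1/(2*h)) = (I + h)/(2*h))
u(t) = 2*t*(t + t*(-4 + t)) (u(t) = (t + t*(-4 + t))*(t + t) = (t + t*(-4 + t))*(2*t) = 2*t*(t + t*(-4 + t)))
g(-481, -2200) - u(1741) = (1/2)*(-2200 - 481)/(-481) - 2*1741**2*(-3 + 1741) = (1/2)*(-1/481)*(-2681) - 2*3031081*1738 = 2681/962 - 1*10536037556 = 2681/962 - 10536037556 = -10135668126191/962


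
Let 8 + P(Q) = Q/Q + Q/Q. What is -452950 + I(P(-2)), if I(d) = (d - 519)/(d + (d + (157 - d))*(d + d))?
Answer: -8153095/18 ≈ -4.5295e+5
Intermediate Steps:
P(Q) = -6 (P(Q) = -8 + (Q/Q + Q/Q) = -8 + (1 + 1) = -8 + 2 = -6)
I(d) = (-519 + d)/(315*d) (I(d) = (-519 + d)/(d + 157*(2*d)) = (-519 + d)/(d + 314*d) = (-519 + d)/((315*d)) = (-519 + d)*(1/(315*d)) = (-519 + d)/(315*d))
-452950 + I(P(-2)) = -452950 + (1/315)*(-519 - 6)/(-6) = -452950 + (1/315)*(-1/6)*(-525) = -452950 + 5/18 = -8153095/18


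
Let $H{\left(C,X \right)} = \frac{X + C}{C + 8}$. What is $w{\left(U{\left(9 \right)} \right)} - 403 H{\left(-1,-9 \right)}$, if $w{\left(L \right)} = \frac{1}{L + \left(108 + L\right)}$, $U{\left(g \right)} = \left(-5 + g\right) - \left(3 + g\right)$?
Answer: $\frac{370767}{644} \approx 575.72$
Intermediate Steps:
$U{\left(g \right)} = -8$
$H{\left(C,X \right)} = \frac{C + X}{8 + C}$
$w{\left(L \right)} = \frac{1}{108 + 2 L}$
$w{\left(U{\left(9 \right)} \right)} - 403 H{\left(-1,-9 \right)} = \frac{1}{2 \left(54 - 8\right)} - 403 \frac{-1 - 9}{8 - 1} = \frac{1}{2 \cdot 46} - 403 \cdot \frac{1}{7} \left(-10\right) = \frac{1}{2} \cdot \frac{1}{46} - 403 \cdot \frac{1}{7} \left(-10\right) = \frac{1}{92} - 403 \left(- \frac{10}{7}\right) = \frac{1}{92} - - \frac{4030}{7} = \frac{1}{92} + \frac{4030}{7} = \frac{370767}{644}$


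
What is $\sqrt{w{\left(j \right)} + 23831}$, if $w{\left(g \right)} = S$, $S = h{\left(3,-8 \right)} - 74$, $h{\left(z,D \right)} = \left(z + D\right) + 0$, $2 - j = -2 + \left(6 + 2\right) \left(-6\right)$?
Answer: $2 \sqrt{5938} \approx 154.12$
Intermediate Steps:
$j = 52$ ($j = 2 - \left(-2 + \left(6 + 2\right) \left(-6\right)\right) = 2 - \left(-2 + 8 \left(-6\right)\right) = 2 - \left(-2 - 48\right) = 2 - -50 = 2 + 50 = 52$)
$h{\left(z,D \right)} = D + z$ ($h{\left(z,D \right)} = \left(D + z\right) + 0 = D + z$)
$S = -79$ ($S = \left(-8 + 3\right) - 74 = -5 - 74 = -79$)
$w{\left(g \right)} = -79$
$\sqrt{w{\left(j \right)} + 23831} = \sqrt{-79 + 23831} = \sqrt{23752} = 2 \sqrt{5938}$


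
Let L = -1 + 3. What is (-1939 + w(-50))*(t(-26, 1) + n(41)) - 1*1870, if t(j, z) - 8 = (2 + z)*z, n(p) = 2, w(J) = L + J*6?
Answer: -30951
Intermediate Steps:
L = 2
w(J) = 2 + 6*J (w(J) = 2 + J*6 = 2 + 6*J)
t(j, z) = 8 + z*(2 + z) (t(j, z) = 8 + (2 + z)*z = 8 + z*(2 + z))
(-1939 + w(-50))*(t(-26, 1) + n(41)) - 1*1870 = (-1939 + (2 + 6*(-50)))*((8 + 1**2 + 2*1) + 2) - 1*1870 = (-1939 + (2 - 300))*((8 + 1 + 2) + 2) - 1870 = (-1939 - 298)*(11 + 2) - 1870 = -2237*13 - 1870 = -29081 - 1870 = -30951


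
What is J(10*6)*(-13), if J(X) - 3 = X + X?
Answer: -1599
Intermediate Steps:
J(X) = 3 + 2*X (J(X) = 3 + (X + X) = 3 + 2*X)
J(10*6)*(-13) = (3 + 2*(10*6))*(-13) = (3 + 2*60)*(-13) = (3 + 120)*(-13) = 123*(-13) = -1599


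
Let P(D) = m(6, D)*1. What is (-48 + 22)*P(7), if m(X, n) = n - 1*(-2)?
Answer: -234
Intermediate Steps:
m(X, n) = 2 + n (m(X, n) = n + 2 = 2 + n)
P(D) = 2 + D (P(D) = (2 + D)*1 = 2 + D)
(-48 + 22)*P(7) = (-48 + 22)*(2 + 7) = -26*9 = -234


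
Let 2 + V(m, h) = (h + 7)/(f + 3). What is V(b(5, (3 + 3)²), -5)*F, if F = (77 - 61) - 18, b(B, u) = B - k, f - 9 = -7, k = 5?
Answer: 16/5 ≈ 3.2000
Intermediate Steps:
f = 2 (f = 9 - 7 = 2)
b(B, u) = -5 + B (b(B, u) = B - 1*5 = B - 5 = -5 + B)
V(m, h) = -⅗ + h/5 (V(m, h) = -2 + (h + 7)/(2 + 3) = -2 + (7 + h)/5 = -2 + (7 + h)*(⅕) = -2 + (7/5 + h/5) = -⅗ + h/5)
F = -2 (F = 16 - 18 = -2)
V(b(5, (3 + 3)²), -5)*F = (-⅗ + (⅕)*(-5))*(-2) = (-⅗ - 1)*(-2) = -8/5*(-2) = 16/5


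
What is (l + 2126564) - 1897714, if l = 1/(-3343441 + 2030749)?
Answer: 300409564199/1312692 ≈ 2.2885e+5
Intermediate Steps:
l = -1/1312692 (l = 1/(-1312692) = -1/1312692 ≈ -7.6179e-7)
(l + 2126564) - 1897714 = (-1/1312692 + 2126564) - 1897714 = 2791523550287/1312692 - 1897714 = 300409564199/1312692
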